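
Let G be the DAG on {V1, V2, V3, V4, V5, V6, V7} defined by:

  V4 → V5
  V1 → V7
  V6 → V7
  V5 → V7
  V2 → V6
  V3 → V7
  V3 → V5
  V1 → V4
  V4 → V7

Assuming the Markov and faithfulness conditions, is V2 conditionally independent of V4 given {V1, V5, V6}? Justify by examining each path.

There are 4 undirected paths between V2 and V4; checking each against the conditioning set {V1, V5, V6}:
Path 1: V2 → V6 → V7 ← V1 → V4
  V6 is a chain here and V6 is conditioned on, so the path is blocked at V6.
Path 2: V2 → V6 → V7 ← V3 → V5 ← V4
  V6 is a chain here and V6 is conditioned on, so the path is blocked at V6.
Path 3: V2 → V6 → V7 ← V5 ← V4
  V6 is a chain here and V6 is conditioned on, so the path is blocked at V6.
Path 4: V2 → V6 → V7 ← V4
  V6 is a chain here and V6 is conditioned on, so the path is blocked at V6.
Since every path is blocked, d-separation holds.

Yes — V2 and V4 are d-separated given {V1, V5, V6}.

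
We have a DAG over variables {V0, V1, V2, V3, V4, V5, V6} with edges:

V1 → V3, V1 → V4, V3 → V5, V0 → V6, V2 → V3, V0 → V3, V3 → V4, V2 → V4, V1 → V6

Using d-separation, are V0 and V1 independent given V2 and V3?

4 paths connect V0 and V1; each must be blocked for d-separation to hold:
  1. V0 → V3 → V4 ← V1 — V3:chain[blocks]; V4:collider[blocks] ⇒ blocked
  2. V0 → V3 ← V1 — V3:collider[open] ⇒ active
  3. V0 → V3 ← V2 → V4 ← V1 — V3:collider[open]; V2:fork[blocks]; V4:collider[blocks] ⇒ blocked
  4. V0 → V6 ← V1 — V6:collider[blocks] ⇒ blocked
Because an active path exists, V0 and V1 are not d-separated.

No — V0 and V1 are not d-separated given {V2, V3}.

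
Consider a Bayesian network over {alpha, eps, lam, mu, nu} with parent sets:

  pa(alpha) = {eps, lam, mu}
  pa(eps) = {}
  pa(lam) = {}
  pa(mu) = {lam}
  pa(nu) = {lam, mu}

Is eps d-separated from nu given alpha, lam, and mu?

4 paths connect eps and nu; each must be blocked for d-separation to hold:
  1. eps → alpha ← mu → nu — alpha:collider[open]; mu:fork[blocks] ⇒ blocked
  2. eps → alpha ← mu ← lam → nu — alpha:collider[open]; mu:chain[blocks]; lam:fork[blocks] ⇒ blocked
  3. eps → alpha ← lam → mu → nu — alpha:collider[open]; lam:fork[blocks]; mu:chain[blocks] ⇒ blocked
  4. eps → alpha ← lam → nu — alpha:collider[open]; lam:fork[blocks] ⇒ blocked
All paths are blocked; eps ⊥ nu | {alpha, lam, mu} holds.

Yes — eps and nu are d-separated given {alpha, lam, mu}.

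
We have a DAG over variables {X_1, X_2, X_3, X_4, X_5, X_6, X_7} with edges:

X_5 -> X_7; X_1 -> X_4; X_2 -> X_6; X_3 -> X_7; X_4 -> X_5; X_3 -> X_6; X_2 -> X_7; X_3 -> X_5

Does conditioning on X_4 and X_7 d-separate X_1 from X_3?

Yes

Enumerating the 3 paths from X_1 to X_3 and testing each for blocking by {X_4, X_7}:
Path 1: X_1 → X_4 → X_5 ← X_3
  X_4 is a chain here and X_4 is conditioned on, so the path is blocked at X_4.
Path 2: X_1 → X_4 → X_5 → X_7 ← X_3
  X_4 is a chain here and X_4 is conditioned on, so the path is blocked at X_4.
Path 3: X_1 → X_4 → X_5 → X_7 ← X_2 → X_6 ← X_3
  X_4 is a chain here and X_4 is conditioned on, so the path is blocked at X_4.
Every path is blocked, so X_1 and X_3 are d-separated given {X_4, X_7}.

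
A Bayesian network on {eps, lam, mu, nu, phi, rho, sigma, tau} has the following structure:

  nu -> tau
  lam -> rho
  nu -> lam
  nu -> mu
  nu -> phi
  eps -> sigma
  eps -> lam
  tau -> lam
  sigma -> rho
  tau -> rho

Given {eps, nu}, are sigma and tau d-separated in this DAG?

There are 6 undirected paths between sigma and tau; checking each against the conditioning set {eps, nu}:
Path 1: sigma → rho ← tau
  rho is a collider here and neither rho nor any of its descendants is conditioned on, so the collider stays closed — the path is blocked at rho.
Path 2: sigma → rho ← lam ← nu → tau
  rho is a collider here and neither rho nor any of its descendants is conditioned on, so the collider stays closed — the path is blocked at rho.
Path 3: sigma → rho ← lam ← tau
  rho is a collider here and neither rho nor any of its descendants is conditioned on, so the collider stays closed — the path is blocked at rho.
Path 4: sigma ← eps → lam ← nu → tau
  eps is a fork here and eps is conditioned on, so the path is blocked at eps.
Path 5: sigma ← eps → lam → rho ← tau
  eps is a fork here and eps is conditioned on, so the path is blocked at eps.
Path 6: sigma ← eps → lam ← tau
  eps is a fork here and eps is conditioned on, so the path is blocked at eps.
Every path is blocked, so sigma and tau are d-separated given {eps, nu}.

Yes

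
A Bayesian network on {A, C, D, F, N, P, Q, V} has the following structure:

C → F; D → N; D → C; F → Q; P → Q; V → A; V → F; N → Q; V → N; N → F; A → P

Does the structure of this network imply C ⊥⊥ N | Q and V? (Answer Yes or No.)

Enumerating the 6 paths from C to N and testing each for blocking by {Q, V}:
  1. C → F → Q ← N — F:chain[open]; Q:collider[open] ⇒ active
  2. C → F → Q ← P ← A ← V → N — F:chain[open]; Q:collider[open]; P:chain[open]; A:chain[open]; V:fork[blocks] ⇒ blocked
  3. C → F ← N — F:collider[open] ⇒ active
  4. C → F ← V → A → P → Q ← N — F:collider[open]; V:fork[blocks]; A:chain[open]; P:chain[open]; Q:collider[open] ⇒ blocked
  5. C → F ← V → N — F:collider[open]; V:fork[blocks] ⇒ blocked
  6. C ← D → N — D:fork[open] ⇒ active
Because an active path exists, C and N are not d-separated.

No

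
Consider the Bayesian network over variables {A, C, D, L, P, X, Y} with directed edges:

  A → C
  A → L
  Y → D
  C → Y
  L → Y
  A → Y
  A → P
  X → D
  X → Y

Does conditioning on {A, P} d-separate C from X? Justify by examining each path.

Yes

We examine all 6 paths between C and X:
Path 1: C → Y → D ← X
  D is a collider here and neither D nor any of its descendants is conditioned on, so the collider stays closed — the path is blocked at D.
Path 2: C → Y ← X
  Y is a collider here and neither Y nor any of its descendants is conditioned on, so the collider stays closed — the path is blocked at Y.
Path 3: C ← A → Y → D ← X
  A is a fork here and A is conditioned on, so the path is blocked at A.
Path 4: C ← A → Y ← X
  A is a fork here and A is conditioned on, so the path is blocked at A.
Path 5: C ← A → L → Y → D ← X
  A is a fork here and A is conditioned on, so the path is blocked at A.
Path 6: C ← A → L → Y ← X
  A is a fork here and A is conditioned on, so the path is blocked at A.
Since every path is blocked, d-separation holds.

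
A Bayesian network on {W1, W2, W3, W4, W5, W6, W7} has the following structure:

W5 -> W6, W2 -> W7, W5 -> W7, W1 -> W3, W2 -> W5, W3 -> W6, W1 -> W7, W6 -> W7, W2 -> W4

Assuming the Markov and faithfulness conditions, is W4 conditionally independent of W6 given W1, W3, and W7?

There are 6 undirected paths between W4 and W6; checking each against the conditioning set {W1, W3, W7}:
  1. W4 ← W2 → W7 ← W1 → W3 → W6 — W2:fork[open]; W7:collider[open]; W1:fork[blocks]; W3:chain[blocks] ⇒ blocked
  2. W4 ← W2 → W7 ← W6 — W2:fork[open]; W7:collider[open] ⇒ active
  3. W4 ← W2 → W7 ← W5 → W6 — W2:fork[open]; W7:collider[open]; W5:fork[open] ⇒ active
  4. W4 ← W2 → W5 → W7 ← W1 → W3 → W6 — W2:fork[open]; W5:chain[open]; W7:collider[open]; W1:fork[blocks]; W3:chain[blocks] ⇒ blocked
  5. W4 ← W2 → W5 → W7 ← W6 — W2:fork[open]; W5:chain[open]; W7:collider[open] ⇒ active
  6. W4 ← W2 → W5 → W6 — W2:fork[open]; W5:chain[open] ⇒ active
Because an active path exists, W4 and W6 are not d-separated.

No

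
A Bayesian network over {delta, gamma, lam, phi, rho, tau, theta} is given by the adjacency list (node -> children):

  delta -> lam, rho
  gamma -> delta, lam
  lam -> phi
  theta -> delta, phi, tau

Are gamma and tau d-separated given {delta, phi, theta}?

Yes

We examine all 4 paths between gamma and tau:
Path 1: gamma → lam ← delta ← theta → tau
  delta is a chain here and delta is conditioned on, so the path is blocked at delta.
Path 2: gamma → lam → phi ← theta → tau
  theta is a fork here and theta is conditioned on, so the path is blocked at theta.
Path 3: gamma → delta ← theta → tau
  theta is a fork here and theta is conditioned on, so the path is blocked at theta.
Path 4: gamma → delta → lam → phi ← theta → tau
  delta is a chain here and delta is conditioned on, so the path is blocked at delta.
Every path is blocked, so gamma and tau are d-separated given {delta, phi, theta}.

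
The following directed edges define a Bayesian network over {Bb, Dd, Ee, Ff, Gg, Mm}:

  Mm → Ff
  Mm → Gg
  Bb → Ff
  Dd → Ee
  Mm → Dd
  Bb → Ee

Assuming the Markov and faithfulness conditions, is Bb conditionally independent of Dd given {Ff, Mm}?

Yes

Enumerating the 2 paths from Bb to Dd and testing each for blocking by {Ff, Mm}:
Path 1: Bb → Ee ← Dd
  Ee is a collider here and neither Ee nor any of its descendants is conditioned on, so the collider stays closed — the path is blocked at Ee.
Path 2: Bb → Ff ← Mm → Dd
  Mm is a fork here and Mm is conditioned on, so the path is blocked at Mm.
All paths are blocked; Bb ⊥ Dd | {Ff, Mm} holds.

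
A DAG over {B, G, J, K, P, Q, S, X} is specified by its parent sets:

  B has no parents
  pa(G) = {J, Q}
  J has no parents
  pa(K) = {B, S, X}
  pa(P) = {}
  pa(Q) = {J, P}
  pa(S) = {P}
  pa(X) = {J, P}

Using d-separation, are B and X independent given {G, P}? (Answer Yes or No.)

Yes — B and X are d-separated given {G, P}.

We examine all 4 paths between B and X:
Path 1: B → K ← X
  K is a collider here and neither K nor any of its descendants is conditioned on, so the collider stays closed — the path is blocked at K.
Path 2: B → K ← S ← P → X
  K is a collider here and neither K nor any of its descendants is conditioned on, so the collider stays closed — the path is blocked at K.
Path 3: B → K ← S ← P → Q → G ← J → X
  K is a collider here and neither K nor any of its descendants is conditioned on, so the collider stays closed — the path is blocked at K.
Path 4: B → K ← S ← P → Q ← J → X
  K is a collider here and neither K nor any of its descendants is conditioned on, so the collider stays closed — the path is blocked at K.
All paths are blocked; B ⊥ X | {G, P} holds.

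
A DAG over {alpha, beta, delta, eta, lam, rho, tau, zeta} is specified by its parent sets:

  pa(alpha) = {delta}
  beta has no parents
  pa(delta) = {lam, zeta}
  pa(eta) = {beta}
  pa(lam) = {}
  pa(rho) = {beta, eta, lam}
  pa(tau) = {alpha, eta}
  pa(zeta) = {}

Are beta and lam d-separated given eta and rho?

We examine all 4 paths between beta and lam:
Path 1: beta → eta → rho ← lam
  eta is a chain here and eta is conditioned on, so the path is blocked at eta.
Path 2: beta → eta → tau ← alpha ← delta ← lam
  eta is a chain here and eta is conditioned on, so the path is blocked at eta.
Path 3: beta → rho ← eta → tau ← alpha ← delta ← lam
  eta is a fork here and eta is conditioned on, so the path is blocked at eta.
Path 4: beta → rho ← lam
  rho is a collider and rho is conditioned on, which opens it — no node blocks this path, so it is active.
At least one path is unblocked, so d-separation fails.

No — beta and lam are not d-separated given {eta, rho}.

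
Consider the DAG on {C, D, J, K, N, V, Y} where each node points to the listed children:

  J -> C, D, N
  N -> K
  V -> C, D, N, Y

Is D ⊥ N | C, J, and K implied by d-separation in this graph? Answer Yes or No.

There are 4 undirected paths between D and N; checking each against the conditioning set {C, J, K}:
  1. D ← V → N — V:fork[open] ⇒ active
  2. D ← V → C ← J → N — V:fork[open]; C:collider[open]; J:fork[blocks] ⇒ blocked
  3. D ← J → N — J:fork[blocks] ⇒ blocked
  4. D ← J → C ← V → N — J:fork[blocks]; C:collider[open]; V:fork[open] ⇒ blocked
Since the path D ← V → N is active, D and N are not d-separated given {C, J, K}.

No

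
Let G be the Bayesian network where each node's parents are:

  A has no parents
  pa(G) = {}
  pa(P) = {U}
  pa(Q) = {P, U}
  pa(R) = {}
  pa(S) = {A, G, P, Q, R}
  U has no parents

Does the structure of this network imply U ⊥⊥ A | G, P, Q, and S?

4 paths connect U and A; each must be blocked for d-separation to hold:
Path 1: U → P → Q → S ← A
  P is a chain here and P is conditioned on, so the path is blocked at P.
Path 2: U → P → S ← A
  P is a chain here and P is conditioned on, so the path is blocked at P.
Path 3: U → Q ← P → S ← A
  P is a fork here and P is conditioned on, so the path is blocked at P.
Path 4: U → Q → S ← A
  Q is a chain here and Q is conditioned on, so the path is blocked at Q.
Since every path is blocked, d-separation holds.

Yes — U and A are d-separated given {G, P, Q, S}.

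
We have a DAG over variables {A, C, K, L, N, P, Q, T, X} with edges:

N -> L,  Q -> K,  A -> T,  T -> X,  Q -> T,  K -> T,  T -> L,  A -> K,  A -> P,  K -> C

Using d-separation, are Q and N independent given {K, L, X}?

Enumerating the 3 paths from Q to N and testing each for blocking by {K, L, X}:
Path 1: Q → K ← A → T → L ← N
  K is a collider and K is conditioned on, which opens it; A is a fork and A is not conditioned on; T is a chain and T is not conditioned on; L is a collider and L is conditioned on, which opens it — no node blocks this path, so it is active.
Path 2: Q → K → T → L ← N
  K is a chain here and K is conditioned on, so the path is blocked at K.
Path 3: Q → T → L ← N
  T is a chain and T is not conditioned on; L is a collider and L is conditioned on, which opens it — no node blocks this path, so it is active.
Since the path Q → K ← A → T → L ← N is active, Q and N are not d-separated given {K, L, X}.

No — Q and N are not d-separated given {K, L, X}.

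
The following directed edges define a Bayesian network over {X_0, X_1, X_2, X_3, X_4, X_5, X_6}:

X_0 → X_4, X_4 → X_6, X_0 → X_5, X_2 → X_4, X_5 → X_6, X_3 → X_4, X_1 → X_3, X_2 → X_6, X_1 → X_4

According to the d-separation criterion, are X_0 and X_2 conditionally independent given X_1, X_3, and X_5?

Yes

There are 4 undirected paths between X_0 and X_2; checking each against the conditioning set {X_1, X_3, X_5}:
Path 1: X_0 → X_5 → X_6 ← X_2
  X_5 is a chain here and X_5 is conditioned on, so the path is blocked at X_5.
Path 2: X_0 → X_5 → X_6 ← X_4 ← X_2
  X_5 is a chain here and X_5 is conditioned on, so the path is blocked at X_5.
Path 3: X_0 → X_4 ← X_2
  X_4 is a collider here and neither X_4 nor any of its descendants is conditioned on, so the collider stays closed — the path is blocked at X_4.
Path 4: X_0 → X_4 → X_6 ← X_2
  X_6 is a collider here and neither X_6 nor any of its descendants is conditioned on, so the collider stays closed — the path is blocked at X_6.
All paths are blocked; X_0 ⊥ X_2 | {X_1, X_3, X_5} holds.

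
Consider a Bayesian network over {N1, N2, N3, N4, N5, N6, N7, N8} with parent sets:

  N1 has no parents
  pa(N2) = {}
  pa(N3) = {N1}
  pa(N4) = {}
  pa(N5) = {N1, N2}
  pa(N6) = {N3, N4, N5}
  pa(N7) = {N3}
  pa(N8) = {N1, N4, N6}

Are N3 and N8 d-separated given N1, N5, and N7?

No

There are 6 undirected paths between N3 and N8; checking each against the conditioning set {N1, N5, N7}:
Path 1: N3 ← N1 → N5 → N6 ← N4 → N8
  N1 is a fork here and N1 is conditioned on, so the path is blocked at N1.
Path 2: N3 ← N1 → N5 → N6 → N8
  N1 is a fork here and N1 is conditioned on, so the path is blocked at N1.
Path 3: N3 ← N1 → N8
  N1 is a fork here and N1 is conditioned on, so the path is blocked at N1.
Path 4: N3 → N6 ← N5 ← N1 → N8
  N6 is a collider here and neither N6 nor any of its descendants is conditioned on, so the collider stays closed — the path is blocked at N6.
Path 5: N3 → N6 ← N4 → N8
  N6 is a collider here and neither N6 nor any of its descendants is conditioned on, so the collider stays closed — the path is blocked at N6.
Path 6: N3 → N6 → N8
  N6 is a chain and N6 is not conditioned on — no node blocks this path, so it is active.
Because an active path exists, N3 and N8 are not d-separated.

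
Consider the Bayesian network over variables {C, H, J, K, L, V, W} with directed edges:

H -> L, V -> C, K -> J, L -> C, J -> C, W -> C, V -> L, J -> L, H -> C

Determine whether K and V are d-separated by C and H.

No

There are 6 undirected paths between K and V; checking each against the conditioning set {C, H}:
  1. K → J → C ← V — J:chain[open]; C:collider[open] ⇒ active
  2. K → J → C ← L ← V — J:chain[open]; C:collider[open]; L:chain[open] ⇒ active
  3. K → J → C ← H → L ← V — J:chain[open]; C:collider[open]; H:fork[blocks]; L:collider[open] ⇒ blocked
  4. K → J → L ← V — J:chain[open]; L:collider[open] ⇒ active
  5. K → J → L → C ← V — J:chain[open]; L:chain[open]; C:collider[open] ⇒ active
  6. K → J → L ← H → C ← V — J:chain[open]; L:collider[open]; H:fork[blocks]; C:collider[open] ⇒ blocked
At least one path is unblocked, so d-separation fails.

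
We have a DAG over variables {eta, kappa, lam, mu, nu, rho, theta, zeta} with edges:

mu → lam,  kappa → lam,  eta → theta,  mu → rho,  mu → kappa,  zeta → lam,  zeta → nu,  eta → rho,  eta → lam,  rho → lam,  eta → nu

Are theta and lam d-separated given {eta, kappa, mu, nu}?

Yes — theta and lam are d-separated given {eta, kappa, mu, nu}.

There are 5 undirected paths between theta and lam; checking each against the conditioning set {eta, kappa, mu, nu}:
Path 1: theta ← eta → rho ← mu → lam
  eta is a fork here and eta is conditioned on, so the path is blocked at eta.
Path 2: theta ← eta → rho ← mu → kappa → lam
  eta is a fork here and eta is conditioned on, so the path is blocked at eta.
Path 3: theta ← eta → rho → lam
  eta is a fork here and eta is conditioned on, so the path is blocked at eta.
Path 4: theta ← eta → lam
  eta is a fork here and eta is conditioned on, so the path is blocked at eta.
Path 5: theta ← eta → nu ← zeta → lam
  eta is a fork here and eta is conditioned on, so the path is blocked at eta.
All paths are blocked; theta ⊥ lam | {eta, kappa, mu, nu} holds.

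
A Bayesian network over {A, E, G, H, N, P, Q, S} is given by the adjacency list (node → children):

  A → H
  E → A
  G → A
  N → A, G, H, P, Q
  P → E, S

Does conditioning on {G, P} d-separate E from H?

6 paths connect E and H; each must be blocked for d-separation to hold:
Path 1: E → A ← N → H
  A is a collider here and neither A nor any of its descendants is conditioned on, so the collider stays closed — the path is blocked at A.
Path 2: E → A ← G ← N → H
  A is a collider here and neither A nor any of its descendants is conditioned on, so the collider stays closed — the path is blocked at A.
Path 3: E → A → H
  A is a chain and A is not conditioned on — no node blocks this path, so it is active.
Path 4: E ← P ← N → A → H
  P is a chain here and P is conditioned on, so the path is blocked at P.
Path 5: E ← P ← N → G → A → H
  P is a chain here and P is conditioned on, so the path is blocked at P.
Path 6: E ← P ← N → H
  P is a chain here and P is conditioned on, so the path is blocked at P.
At least one path is unblocked, so d-separation fails.

No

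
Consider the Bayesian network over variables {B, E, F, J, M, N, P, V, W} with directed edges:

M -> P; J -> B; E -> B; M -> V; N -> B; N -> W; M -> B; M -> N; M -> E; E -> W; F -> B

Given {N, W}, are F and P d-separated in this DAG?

Yes

5 paths connect F and P; each must be blocked for d-separation to hold:
Path 1: F → B ← E → W ← N ← M → P
  B is a collider here and neither B nor any of its descendants is conditioned on, so the collider stays closed — the path is blocked at B.
Path 2: F → B ← E ← M → P
  B is a collider here and neither B nor any of its descendants is conditioned on, so the collider stays closed — the path is blocked at B.
Path 3: F → B ← M → P
  B is a collider here and neither B nor any of its descendants is conditioned on, so the collider stays closed — the path is blocked at B.
Path 4: F → B ← N → W ← E ← M → P
  B is a collider here and neither B nor any of its descendants is conditioned on, so the collider stays closed — the path is blocked at B.
Path 5: F → B ← N ← M → P
  B is a collider here and neither B nor any of its descendants is conditioned on, so the collider stays closed — the path is blocked at B.
All paths are blocked; F ⊥ P | {N, W} holds.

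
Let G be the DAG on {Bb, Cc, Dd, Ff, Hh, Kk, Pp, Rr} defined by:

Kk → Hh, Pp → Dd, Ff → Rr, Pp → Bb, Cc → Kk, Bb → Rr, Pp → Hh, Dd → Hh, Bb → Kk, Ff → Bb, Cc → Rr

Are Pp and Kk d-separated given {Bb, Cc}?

Yes — Pp and Kk are d-separated given {Bb, Cc}.

Enumerating the 5 paths from Pp to Kk and testing each for blocking by {Bb, Cc}:
Path 1: Pp → Bb ← Ff → Rr ← Cc → Kk
  Rr is a collider here and neither Rr nor any of its descendants is conditioned on, so the collider stays closed — the path is blocked at Rr.
Path 2: Pp → Bb → Kk
  Bb is a chain here and Bb is conditioned on, so the path is blocked at Bb.
Path 3: Pp → Bb → Rr ← Cc → Kk
  Bb is a chain here and Bb is conditioned on, so the path is blocked at Bb.
Path 4: Pp → Dd → Hh ← Kk
  Hh is a collider here and neither Hh nor any of its descendants is conditioned on, so the collider stays closed — the path is blocked at Hh.
Path 5: Pp → Hh ← Kk
  Hh is a collider here and neither Hh nor any of its descendants is conditioned on, so the collider stays closed — the path is blocked at Hh.
Every path is blocked, so Pp and Kk are d-separated given {Bb, Cc}.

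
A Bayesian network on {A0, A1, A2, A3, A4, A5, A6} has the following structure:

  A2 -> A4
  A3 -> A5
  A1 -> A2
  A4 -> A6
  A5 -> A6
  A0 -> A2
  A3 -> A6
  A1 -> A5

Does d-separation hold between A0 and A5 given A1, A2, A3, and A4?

Enumerating the 3 paths from A0 to A5 and testing each for blocking by {A1, A2, A3, A4}:
Path 1: A0 → A2 ← A1 → A5
  A1 is a fork here and A1 is conditioned on, so the path is blocked at A1.
Path 2: A0 → A2 → A4 → A6 ← A3 → A5
  A2 is a chain here and A2 is conditioned on, so the path is blocked at A2.
Path 3: A0 → A2 → A4 → A6 ← A5
  A2 is a chain here and A2 is conditioned on, so the path is blocked at A2.
Since every path is blocked, d-separation holds.

Yes — A0 and A5 are d-separated given {A1, A2, A3, A4}.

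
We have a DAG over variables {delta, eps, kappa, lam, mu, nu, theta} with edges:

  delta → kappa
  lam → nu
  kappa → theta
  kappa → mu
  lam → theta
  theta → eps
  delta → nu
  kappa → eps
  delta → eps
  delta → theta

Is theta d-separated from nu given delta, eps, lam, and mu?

Enumerating the 6 paths from theta to nu and testing each for blocking by {delta, eps, lam, mu}:
Path 1: theta ← delta → nu
  delta is a fork here and delta is conditioned on, so the path is blocked at delta.
Path 2: theta ← kappa ← delta → nu
  delta is a fork here and delta is conditioned on, so the path is blocked at delta.
Path 3: theta ← kappa → eps ← delta → nu
  delta is a fork here and delta is conditioned on, so the path is blocked at delta.
Path 4: theta ← lam → nu
  lam is a fork here and lam is conditioned on, so the path is blocked at lam.
Path 5: theta → eps ← delta → nu
  delta is a fork here and delta is conditioned on, so the path is blocked at delta.
Path 6: theta → eps ← kappa ← delta → nu
  delta is a fork here and delta is conditioned on, so the path is blocked at delta.
Since every path is blocked, d-separation holds.

Yes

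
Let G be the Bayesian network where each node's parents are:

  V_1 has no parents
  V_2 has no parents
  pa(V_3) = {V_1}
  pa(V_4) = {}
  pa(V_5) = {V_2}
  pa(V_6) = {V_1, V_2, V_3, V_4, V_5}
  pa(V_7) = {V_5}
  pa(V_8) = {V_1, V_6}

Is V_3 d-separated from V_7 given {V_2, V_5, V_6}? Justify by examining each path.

There are 6 undirected paths between V_3 and V_7; checking each against the conditioning set {V_2, V_5, V_6}:
Path 1: V_3 → V_6 ← V_2 → V_5 → V_7
  V_2 is a fork here and V_2 is conditioned on, so the path is blocked at V_2.
Path 2: V_3 → V_6 ← V_5 → V_7
  V_5 is a fork here and V_5 is conditioned on, so the path is blocked at V_5.
Path 3: V_3 ← V_1 → V_8 ← V_6 ← V_2 → V_5 → V_7
  V_8 is a collider here and neither V_8 nor any of its descendants is conditioned on, so the collider stays closed — the path is blocked at V_8.
Path 4: V_3 ← V_1 → V_8 ← V_6 ← V_5 → V_7
  V_8 is a collider here and neither V_8 nor any of its descendants is conditioned on, so the collider stays closed — the path is blocked at V_8.
Path 5: V_3 ← V_1 → V_6 ← V_2 → V_5 → V_7
  V_2 is a fork here and V_2 is conditioned on, so the path is blocked at V_2.
Path 6: V_3 ← V_1 → V_6 ← V_5 → V_7
  V_5 is a fork here and V_5 is conditioned on, so the path is blocked at V_5.
Since every path is blocked, d-separation holds.

Yes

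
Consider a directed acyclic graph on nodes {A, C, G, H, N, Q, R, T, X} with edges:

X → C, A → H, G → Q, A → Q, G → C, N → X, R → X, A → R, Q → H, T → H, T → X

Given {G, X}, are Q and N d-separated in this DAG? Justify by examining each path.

Enumerating the 5 paths from Q to N and testing each for blocking by {G, X}:
  1. Q ← G → C ← X ← N — G:fork[blocks]; C:collider[blocks]; X:chain[blocks] ⇒ blocked
  2. Q → H ← T → X ← N — H:collider[blocks]; T:fork[open]; X:collider[open] ⇒ blocked
  3. Q → H ← A → R → X ← N — H:collider[blocks]; A:fork[open]; R:chain[open]; X:collider[open] ⇒ blocked
  4. Q ← A → H ← T → X ← N — A:fork[open]; H:collider[blocks]; T:fork[open]; X:collider[open] ⇒ blocked
  5. Q ← A → R → X ← N — A:fork[open]; R:chain[open]; X:collider[open] ⇒ active
Because an active path exists, Q and N are not d-separated.

No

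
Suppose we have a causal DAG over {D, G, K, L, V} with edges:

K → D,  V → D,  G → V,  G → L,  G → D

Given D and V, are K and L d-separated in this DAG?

Enumerating the 2 paths from K to L and testing each for blocking by {D, V}:
Path 1: K → D ← G → L
  D is a collider and D is conditioned on, which opens it; G is a fork and G is not conditioned on — no node blocks this path, so it is active.
Path 2: K → D ← V ← G → L
  V is a chain here and V is conditioned on, so the path is blocked at V.
Because an active path exists, K and L are not d-separated.

No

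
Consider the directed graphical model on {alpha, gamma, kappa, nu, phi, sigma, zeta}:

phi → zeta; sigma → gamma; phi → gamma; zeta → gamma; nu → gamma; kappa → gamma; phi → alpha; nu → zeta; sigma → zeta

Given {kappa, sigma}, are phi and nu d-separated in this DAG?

Yes

6 paths connect phi and nu; each must be blocked for d-separation to hold:
  1. phi → gamma ← nu — gamma:collider[blocks] ⇒ blocked
  2. phi → gamma ← sigma → zeta ← nu — gamma:collider[blocks]; sigma:fork[blocks]; zeta:collider[blocks] ⇒ blocked
  3. phi → gamma ← zeta ← nu — gamma:collider[blocks]; zeta:chain[open] ⇒ blocked
  4. phi → zeta ← nu — zeta:collider[blocks] ⇒ blocked
  5. phi → zeta ← sigma → gamma ← nu — zeta:collider[blocks]; sigma:fork[blocks]; gamma:collider[blocks] ⇒ blocked
  6. phi → zeta → gamma ← nu — zeta:chain[open]; gamma:collider[blocks] ⇒ blocked
All paths are blocked; phi ⊥ nu | {kappa, sigma} holds.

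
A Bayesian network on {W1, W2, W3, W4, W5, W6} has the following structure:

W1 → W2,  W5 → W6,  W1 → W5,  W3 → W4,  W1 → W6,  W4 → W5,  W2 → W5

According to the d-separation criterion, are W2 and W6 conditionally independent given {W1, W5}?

4 paths connect W2 and W6; each must be blocked for d-separation to hold:
Path 1: W2 ← W1 → W6
  W1 is a fork here and W1 is conditioned on, so the path is blocked at W1.
Path 2: W2 ← W1 → W5 → W6
  W1 is a fork here and W1 is conditioned on, so the path is blocked at W1.
Path 3: W2 → W5 ← W1 → W6
  W1 is a fork here and W1 is conditioned on, so the path is blocked at W1.
Path 4: W2 → W5 → W6
  W5 is a chain here and W5 is conditioned on, so the path is blocked at W5.
Since every path is blocked, d-separation holds.

Yes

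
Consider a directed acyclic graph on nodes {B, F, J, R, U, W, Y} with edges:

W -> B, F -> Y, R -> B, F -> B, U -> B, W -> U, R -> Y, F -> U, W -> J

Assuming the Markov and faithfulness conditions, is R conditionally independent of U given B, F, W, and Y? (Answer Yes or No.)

There are 6 undirected paths between R and U; checking each against the conditioning set {B, F, W, Y}:
Path 1: R → B ← F → U
  F is a fork here and F is conditioned on, so the path is blocked at F.
Path 2: R → B ← U
  B is a collider and B is conditioned on, which opens it — no node blocks this path, so it is active.
Path 3: R → B ← W → U
  W is a fork here and W is conditioned on, so the path is blocked at W.
Path 4: R → Y ← F → B ← U
  F is a fork here and F is conditioned on, so the path is blocked at F.
Path 5: R → Y ← F → B ← W → U
  F is a fork here and F is conditioned on, so the path is blocked at F.
Path 6: R → Y ← F → U
  F is a fork here and F is conditioned on, so the path is blocked at F.
Since the path R → B ← U is active, R and U are not d-separated given {B, F, W, Y}.

No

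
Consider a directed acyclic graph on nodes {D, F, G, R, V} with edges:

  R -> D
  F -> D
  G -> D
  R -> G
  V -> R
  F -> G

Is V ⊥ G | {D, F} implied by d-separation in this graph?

No — V and G are not d-separated given {D, F}.

We examine all 3 paths between V and G:
Path 1: V → R → D ← F → G
  F is a fork here and F is conditioned on, so the path is blocked at F.
Path 2: V → R → D ← G
  R is a chain and R is not conditioned on; D is a collider and D is conditioned on, which opens it — no node blocks this path, so it is active.
Path 3: V → R → G
  R is a chain and R is not conditioned on — no node blocks this path, so it is active.
Since the path V → R → D ← G is active, V and G are not d-separated given {D, F}.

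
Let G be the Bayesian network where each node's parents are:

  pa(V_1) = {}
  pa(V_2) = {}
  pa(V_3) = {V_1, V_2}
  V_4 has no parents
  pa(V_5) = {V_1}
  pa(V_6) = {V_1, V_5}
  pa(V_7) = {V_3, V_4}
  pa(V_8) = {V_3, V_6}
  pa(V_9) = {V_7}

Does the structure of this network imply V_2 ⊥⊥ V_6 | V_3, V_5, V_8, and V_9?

No

Enumerating the 3 paths from V_2 to V_6 and testing each for blocking by {V_3, V_5, V_8, V_9}:
  1. V_2 → V_3 ← V_1 → V_6 — V_3:collider[open]; V_1:fork[open] ⇒ active
  2. V_2 → V_3 ← V_1 → V_5 → V_6 — V_3:collider[open]; V_1:fork[open]; V_5:chain[blocks] ⇒ blocked
  3. V_2 → V_3 → V_8 ← V_6 — V_3:chain[blocks]; V_8:collider[open] ⇒ blocked
Since the path V_2 → V_3 ← V_1 → V_6 is active, V_2 and V_6 are not d-separated given {V_3, V_5, V_8, V_9}.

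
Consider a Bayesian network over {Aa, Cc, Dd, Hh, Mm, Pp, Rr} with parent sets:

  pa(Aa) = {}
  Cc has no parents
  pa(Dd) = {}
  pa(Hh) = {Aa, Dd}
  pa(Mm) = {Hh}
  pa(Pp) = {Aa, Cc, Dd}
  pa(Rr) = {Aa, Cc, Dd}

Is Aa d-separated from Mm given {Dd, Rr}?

No

We examine all 5 paths between Aa and Mm:
Path 1: Aa → Hh → Mm
  Hh is a chain and Hh is not conditioned on — no node blocks this path, so it is active.
Path 2: Aa → Rr ← Cc → Pp ← Dd → Hh → Mm
  Pp is a collider here and neither Pp nor any of its descendants is conditioned on, so the collider stays closed — the path is blocked at Pp.
Path 3: Aa → Rr ← Dd → Hh → Mm
  Dd is a fork here and Dd is conditioned on, so the path is blocked at Dd.
Path 4: Aa → Pp ← Cc → Rr ← Dd → Hh → Mm
  Pp is a collider here and neither Pp nor any of its descendants is conditioned on, so the collider stays closed — the path is blocked at Pp.
Path 5: Aa → Pp ← Dd → Hh → Mm
  Pp is a collider here and neither Pp nor any of its descendants is conditioned on, so the collider stays closed — the path is blocked at Pp.
At least one path is unblocked, so d-separation fails.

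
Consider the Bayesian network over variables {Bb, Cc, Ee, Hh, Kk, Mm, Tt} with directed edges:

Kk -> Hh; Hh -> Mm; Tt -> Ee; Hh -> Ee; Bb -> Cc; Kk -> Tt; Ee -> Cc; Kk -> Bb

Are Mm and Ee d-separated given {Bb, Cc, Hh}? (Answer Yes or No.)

Yes — Mm and Ee are d-separated given {Bb, Cc, Hh}.

We examine all 3 paths between Mm and Ee:
Path 1: Mm ← Hh → Ee
  Hh is a fork here and Hh is conditioned on, so the path is blocked at Hh.
Path 2: Mm ← Hh ← Kk → Tt → Ee
  Hh is a chain here and Hh is conditioned on, so the path is blocked at Hh.
Path 3: Mm ← Hh ← Kk → Bb → Cc ← Ee
  Hh is a chain here and Hh is conditioned on, so the path is blocked at Hh.
Every path is blocked, so Mm and Ee are d-separated given {Bb, Cc, Hh}.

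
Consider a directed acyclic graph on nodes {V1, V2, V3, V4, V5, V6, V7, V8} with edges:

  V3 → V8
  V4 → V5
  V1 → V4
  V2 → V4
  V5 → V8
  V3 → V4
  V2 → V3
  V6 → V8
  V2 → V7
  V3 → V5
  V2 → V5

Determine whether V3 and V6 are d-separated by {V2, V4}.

Yes

There are 6 undirected paths between V3 and V6; checking each against the conditioning set {V2, V4}:
Path 1: V3 → V8 ← V6
  V8 is a collider here and neither V8 nor any of its descendants is conditioned on, so the collider stays closed — the path is blocked at V8.
Path 2: V3 → V5 → V8 ← V6
  V8 is a collider here and neither V8 nor any of its descendants is conditioned on, so the collider stays closed — the path is blocked at V8.
Path 3: V3 → V4 → V5 → V8 ← V6
  V4 is a chain here and V4 is conditioned on, so the path is blocked at V4.
Path 4: V3 → V4 ← V2 → V5 → V8 ← V6
  V2 is a fork here and V2 is conditioned on, so the path is blocked at V2.
Path 5: V3 ← V2 → V5 → V8 ← V6
  V2 is a fork here and V2 is conditioned on, so the path is blocked at V2.
Path 6: V3 ← V2 → V4 → V5 → V8 ← V6
  V2 is a fork here and V2 is conditioned on, so the path is blocked at V2.
All paths are blocked; V3 ⊥ V6 | {V2, V4} holds.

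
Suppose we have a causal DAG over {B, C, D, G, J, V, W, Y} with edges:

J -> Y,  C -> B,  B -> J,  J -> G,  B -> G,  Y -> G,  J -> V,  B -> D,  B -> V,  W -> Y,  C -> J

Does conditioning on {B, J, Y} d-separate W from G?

Yes

5 paths connect W and G; each must be blocked for d-separation to hold:
Path 1: W → Y ← J ← B → G
  J is a chain here and J is conditioned on, so the path is blocked at J.
Path 2: W → Y ← J → V ← B → G
  J is a fork here and J is conditioned on, so the path is blocked at J.
Path 3: W → Y ← J ← C → B → G
  J is a chain here and J is conditioned on, so the path is blocked at J.
Path 4: W → Y ← J → G
  J is a fork here and J is conditioned on, so the path is blocked at J.
Path 5: W → Y → G
  Y is a chain here and Y is conditioned on, so the path is blocked at Y.
Every path is blocked, so W and G are d-separated given {B, J, Y}.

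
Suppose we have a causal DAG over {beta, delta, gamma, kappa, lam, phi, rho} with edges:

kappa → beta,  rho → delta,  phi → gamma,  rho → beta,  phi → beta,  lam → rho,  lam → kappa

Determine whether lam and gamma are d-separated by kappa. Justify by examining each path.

Yes — lam and gamma are d-separated given {kappa}.

There are 2 undirected paths between lam and gamma; checking each against the conditioning set {kappa}:
Path 1: lam → rho → beta ← phi → gamma
  beta is a collider here and neither beta nor any of its descendants is conditioned on, so the collider stays closed — the path is blocked at beta.
Path 2: lam → kappa → beta ← phi → gamma
  kappa is a chain here and kappa is conditioned on, so the path is blocked at kappa.
All paths are blocked; lam ⊥ gamma | {kappa} holds.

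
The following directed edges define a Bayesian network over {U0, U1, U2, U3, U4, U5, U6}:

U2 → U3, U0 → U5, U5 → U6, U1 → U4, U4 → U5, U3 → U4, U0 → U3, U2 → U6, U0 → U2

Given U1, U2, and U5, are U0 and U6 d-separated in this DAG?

Yes

Enumerating the 6 paths from U0 to U6 and testing each for blocking by {U1, U2, U5}:
  1. U0 → U3 → U4 → U5 → U6 — U3:chain[open]; U4:chain[open]; U5:chain[blocks] ⇒ blocked
  2. U0 → U3 ← U2 → U6 — U3:collider[open]; U2:fork[blocks] ⇒ blocked
  3. U0 → U2 → U3 → U4 → U5 → U6 — U2:chain[blocks]; U3:chain[open]; U4:chain[open]; U5:chain[blocks] ⇒ blocked
  4. U0 → U2 → U6 — U2:chain[blocks] ⇒ blocked
  5. U0 → U5 ← U4 ← U3 ← U2 → U6 — U5:collider[open]; U4:chain[open]; U3:chain[open]; U2:fork[blocks] ⇒ blocked
  6. U0 → U5 → U6 — U5:chain[blocks] ⇒ blocked
Every path is blocked, so U0 and U6 are d-separated given {U1, U2, U5}.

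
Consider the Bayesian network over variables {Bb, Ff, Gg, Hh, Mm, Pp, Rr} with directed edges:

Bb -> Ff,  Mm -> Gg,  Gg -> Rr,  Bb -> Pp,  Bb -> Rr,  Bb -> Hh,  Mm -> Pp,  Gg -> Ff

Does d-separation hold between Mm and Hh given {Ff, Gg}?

3 paths connect Mm and Hh; each must be blocked for d-separation to hold:
  1. Mm → Gg → Rr ← Bb → Hh — Gg:chain[blocks]; Rr:collider[blocks]; Bb:fork[open] ⇒ blocked
  2. Mm → Gg → Ff ← Bb → Hh — Gg:chain[blocks]; Ff:collider[open]; Bb:fork[open] ⇒ blocked
  3. Mm → Pp ← Bb → Hh — Pp:collider[blocks]; Bb:fork[open] ⇒ blocked
Every path is blocked, so Mm and Hh are d-separated given {Ff, Gg}.

Yes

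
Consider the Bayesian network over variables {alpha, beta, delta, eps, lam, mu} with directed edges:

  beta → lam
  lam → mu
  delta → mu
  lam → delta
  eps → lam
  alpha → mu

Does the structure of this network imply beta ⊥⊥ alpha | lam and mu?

2 paths connect beta and alpha; each must be blocked for d-separation to hold:
Path 1: beta → lam → mu ← alpha
  lam is a chain here and lam is conditioned on, so the path is blocked at lam.
Path 2: beta → lam → delta → mu ← alpha
  lam is a chain here and lam is conditioned on, so the path is blocked at lam.
Since every path is blocked, d-separation holds.

Yes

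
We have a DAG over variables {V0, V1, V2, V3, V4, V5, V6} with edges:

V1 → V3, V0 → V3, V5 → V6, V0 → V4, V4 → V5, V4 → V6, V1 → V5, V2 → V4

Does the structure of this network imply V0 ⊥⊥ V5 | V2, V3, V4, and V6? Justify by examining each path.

We examine all 3 paths between V0 and V5:
  1. V0 → V4 → V6 ← V5 — V4:chain[blocks]; V6:collider[open] ⇒ blocked
  2. V0 → V4 → V5 — V4:chain[blocks] ⇒ blocked
  3. V0 → V3 ← V1 → V5 — V3:collider[open]; V1:fork[open] ⇒ active
At least one path is unblocked, so d-separation fails.

No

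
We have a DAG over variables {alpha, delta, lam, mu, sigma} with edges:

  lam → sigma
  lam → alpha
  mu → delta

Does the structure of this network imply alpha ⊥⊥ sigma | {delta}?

There is one path between alpha and sigma:
Path 1: alpha ← lam → sigma
  lam is a fork and lam is not conditioned on — no node blocks this path, so it is active.
Since the path alpha ← lam → sigma is active, alpha and sigma are not d-separated given {delta}.

No — alpha and sigma are not d-separated given {delta}.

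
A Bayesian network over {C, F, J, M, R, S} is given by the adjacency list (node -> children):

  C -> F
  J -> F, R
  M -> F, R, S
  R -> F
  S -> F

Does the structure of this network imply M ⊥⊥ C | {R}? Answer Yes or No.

Yes

There are 4 undirected paths between M and C; checking each against the conditioning set {R}:
Path 1: M → F ← C
  F is a collider here and neither F nor any of its descendants is conditioned on, so the collider stays closed — the path is blocked at F.
Path 2: M → S → F ← C
  F is a collider here and neither F nor any of its descendants is conditioned on, so the collider stays closed — the path is blocked at F.
Path 3: M → R → F ← C
  R is a chain here and R is conditioned on, so the path is blocked at R.
Path 4: M → R ← J → F ← C
  F is a collider here and neither F nor any of its descendants is conditioned on, so the collider stays closed — the path is blocked at F.
Every path is blocked, so M and C are d-separated given {R}.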